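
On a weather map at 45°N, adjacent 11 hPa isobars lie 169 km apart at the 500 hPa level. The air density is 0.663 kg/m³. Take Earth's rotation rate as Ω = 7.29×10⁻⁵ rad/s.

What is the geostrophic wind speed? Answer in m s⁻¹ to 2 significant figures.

Coriolis parameter at 45°N:
f = 2Ω sin φ = 2 × 7.29×10⁻⁵ × sin 45° = 1.03×10⁻⁴ s⁻¹
Pressure gradient: |∂P/∂n| = 1100 Pa / 169000 m = 6.51×10⁻³ Pa/m
Geostrophic balance (pressure-gradient force = Coriolis force):
V_g = (1/(fρ)) |∂P/∂n| = 6.51×10⁻³ / (1.03×10⁻⁴ × 0.663) = 95.2 m/s

95 m s⁻¹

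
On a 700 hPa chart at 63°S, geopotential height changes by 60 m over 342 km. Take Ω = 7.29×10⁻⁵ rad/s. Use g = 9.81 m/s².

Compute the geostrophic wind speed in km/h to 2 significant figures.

48 km/h

Coriolis parameter at 63°S:
f = 2Ω sin φ = 2 × 7.29×10⁻⁵ × sin 63° = 1.30×10⁻⁴ s⁻¹
Height gradient: |∂Z/∂n| = 60 m / 342000 m = 1.75×10⁻⁴
On a pressure surface, geostrophic balance gives V_g = (g/f)|∂Z/∂n|:
V_g = 9.81 × 1.75×10⁻⁴ / 1.30×10⁻⁴ = 13.2 m/s
Converting: 13.2 m/s × 3.6 = 48 km/h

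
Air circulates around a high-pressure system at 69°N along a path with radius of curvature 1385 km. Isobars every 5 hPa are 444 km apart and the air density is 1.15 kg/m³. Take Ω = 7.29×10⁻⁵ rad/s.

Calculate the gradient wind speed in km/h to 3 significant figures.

27.0 km/h

Coriolis parameter at 69°N:
f = 2Ω sin φ = 2 × 7.29×10⁻⁵ × sin 69° = 1.36×10⁻⁴ s⁻¹
Pressure gradient: |∂P/∂n| = 500 Pa / 444000 m = 1.13×10⁻³ Pa/m
Geostrophic speed: V_g = |∂P/∂n|/(fρ) = 1.13×10⁻³/(1.36×10⁻⁴ × 1.15) = 7.19 m/s
Around a high, pressure-gradient force acts outward with centrifugal, so Coriolis balances both:
fV = (1/ρ)|∂P/∂n| + V²/R  →  V² − fR·V + fR·V_g = 0
With fR = 1.36×10⁻⁴ × 1385×10³ m = 189 m/s:
V = [fR − √((fR)² − 4 fR V_g)]/2 = [189 − √(189² − 4×189×7.19)]/2 = 7.49 m/s
Supergeostrophic (V > V_g = 7.19 m/s), as expected around a high.
Converting: 7.49 m/s × 3.6 = 27.0 km/h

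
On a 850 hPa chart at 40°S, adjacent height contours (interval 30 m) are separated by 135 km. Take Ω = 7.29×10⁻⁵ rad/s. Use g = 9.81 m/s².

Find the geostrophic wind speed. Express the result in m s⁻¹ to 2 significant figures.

23 m s⁻¹

Coriolis parameter at 40°S:
f = 2Ω sin φ = 2 × 7.29×10⁻⁵ × sin 40° = 9.37×10⁻⁵ s⁻¹
Height gradient: |∂Z/∂n| = 30 m / 135000 m = 2.22×10⁻⁴
On a pressure surface, geostrophic balance gives V_g = (g/f)|∂Z/∂n|:
V_g = 9.81 × 2.22×10⁻⁴ / 9.37×10⁻⁵ = 23.3 m/s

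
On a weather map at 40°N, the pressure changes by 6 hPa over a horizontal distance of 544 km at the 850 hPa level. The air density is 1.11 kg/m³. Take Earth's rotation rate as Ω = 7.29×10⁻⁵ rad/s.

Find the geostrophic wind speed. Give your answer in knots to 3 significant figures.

Coriolis parameter at 40°N:
f = 2Ω sin φ = 2 × 7.29×10⁻⁵ × sin 40° = 9.37×10⁻⁵ s⁻¹
Pressure gradient: |∂P/∂n| = 600 Pa / 544000 m = 1.10×10⁻³ Pa/m
Geostrophic balance (pressure-gradient force = Coriolis force):
V_g = (1/(fρ)) |∂P/∂n| = 1.10×10⁻³ / (9.37×10⁻⁵ × 1.11) = 10.6 m/s
Converting: 10.6 m/s × 1.944 = 20.6 knots

20.6 knots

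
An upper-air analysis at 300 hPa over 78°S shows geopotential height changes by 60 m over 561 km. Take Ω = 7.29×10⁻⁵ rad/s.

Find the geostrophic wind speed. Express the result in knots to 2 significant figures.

14 knots

Coriolis parameter at 78°S:
f = 2Ω sin φ = 2 × 7.29×10⁻⁵ × sin 78° = 1.43×10⁻⁴ s⁻¹
Height gradient: |∂Z/∂n| = 60 m / 561000 m = 1.07×10⁻⁴
On a pressure surface, geostrophic balance gives V_g = (g/f)|∂Z/∂n|:
V_g = 9.81 × 1.07×10⁻⁴ / 1.43×10⁻⁴ = 7.36 m/s
Converting: 7.36 m/s × 1.944 = 14 knots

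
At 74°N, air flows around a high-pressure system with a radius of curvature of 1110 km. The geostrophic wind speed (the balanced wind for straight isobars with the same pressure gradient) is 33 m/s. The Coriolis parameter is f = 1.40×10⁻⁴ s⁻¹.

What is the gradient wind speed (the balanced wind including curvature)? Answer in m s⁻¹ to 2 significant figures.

Around a high, pressure-gradient force acts outward with centrifugal, so Coriolis balances both:
fV = (1/ρ)|∂P/∂n| + V²/R  →  V² − fR·V + fR·V_g = 0
With fR = 1.40×10⁻⁴ × 1110×10³ m = 155 m/s:
V = [fR − √((fR)² − 4 fR V_g)]/2 = [155 − √(155² − 4×155×33)]/2 = 47.5 m/s
Supergeostrophic (V > V_g = 33 m/s), as expected around a high.

48 m s⁻¹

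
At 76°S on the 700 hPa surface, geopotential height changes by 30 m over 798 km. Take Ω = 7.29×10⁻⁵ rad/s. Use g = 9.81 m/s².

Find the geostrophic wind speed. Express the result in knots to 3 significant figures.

Coriolis parameter at 76°S:
f = 2Ω sin φ = 2 × 7.29×10⁻⁵ × sin 76° = 1.41×10⁻⁴ s⁻¹
Height gradient: |∂Z/∂n| = 30 m / 798000 m = 3.76×10⁻⁵
On a pressure surface, geostrophic balance gives V_g = (g/f)|∂Z/∂n|:
V_g = 9.81 × 3.76×10⁻⁵ / 1.41×10⁻⁴ = 2.61 m/s
Converting: 2.61 m/s × 1.944 = 5.07 knots

5.07 knots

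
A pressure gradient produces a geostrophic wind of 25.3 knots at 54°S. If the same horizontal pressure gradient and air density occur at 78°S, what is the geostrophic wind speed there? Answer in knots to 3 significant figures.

With the same pressure gradient and density, V_g ∝ 1/f ∝ 1/sin φ.
V₂ = V₁ · sin φ₁ / sin φ₂ = 25.3 × sin 54° / sin 78°
V₂ = 25.3 × 0.8090/0.9781 = 20.9 knots

20.9 knots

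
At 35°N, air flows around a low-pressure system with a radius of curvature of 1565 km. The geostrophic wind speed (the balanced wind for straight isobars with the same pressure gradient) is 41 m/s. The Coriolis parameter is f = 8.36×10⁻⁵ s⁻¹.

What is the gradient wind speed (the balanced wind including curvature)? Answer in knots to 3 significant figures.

Around a low, centrifugal force acts outward with Coriolis, so pressure-gradient force balances both:
(1/ρ)|∂P/∂n| = fV + V²/R  →  V² + fR·V − fR·V_g = 0
With fR = 8.36×10⁻⁵ × 1565×10³ m = 131 m/s:
V = [−fR + √((fR)² + 4 fR V_g)]/2 = [−131 + √(131² + 4×131×41)]/2 = 32.8 m/s
Subgeostrophic (V < V_g = 41 m/s), as expected around a low.
Converting: 32.8 m/s × 1.944 = 63.7 knots

63.7 knots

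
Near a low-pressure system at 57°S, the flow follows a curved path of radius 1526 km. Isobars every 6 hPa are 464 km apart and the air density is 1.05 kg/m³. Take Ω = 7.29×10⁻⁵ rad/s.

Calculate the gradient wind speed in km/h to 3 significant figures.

Coriolis parameter at 57°S:
f = 2Ω sin φ = 2 × 7.29×10⁻⁵ × sin 57° = 1.22×10⁻⁴ s⁻¹
Pressure gradient: |∂P/∂n| = 600 Pa / 464000 m = 1.29×10⁻³ Pa/m
Geostrophic speed: V_g = |∂P/∂n|/(fρ) = 1.29×10⁻³/(1.22×10⁻⁴ × 1.05) = 10.1 m/s
Around a low, centrifugal force acts outward with Coriolis, so pressure-gradient force balances both:
(1/ρ)|∂P/∂n| = fV + V²/R  →  V² + fR·V − fR·V_g = 0
With fR = 1.22×10⁻⁴ × 1526×10³ m = 187 m/s:
V = [−fR + √((fR)² + 4 fR V_g)]/2 = [−187 + √(187² + 4×187×10.1)]/2 = 9.58 m/s
Subgeostrophic (V < V_g = 10.1 m/s), as expected around a low.
Converting: 9.58 m/s × 3.6 = 34.5 km/h

34.5 km/h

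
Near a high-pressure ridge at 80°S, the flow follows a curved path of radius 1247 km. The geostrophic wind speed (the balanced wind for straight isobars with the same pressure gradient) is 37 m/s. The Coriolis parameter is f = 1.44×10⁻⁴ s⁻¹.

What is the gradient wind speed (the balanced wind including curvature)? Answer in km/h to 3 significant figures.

188 km/h

Around a high, pressure-gradient force acts outward with centrifugal, so Coriolis balances both:
fV = (1/ρ)|∂P/∂n| + V²/R  →  V² − fR·V + fR·V_g = 0
With fR = 1.44×10⁻⁴ × 1247×10³ m = 180 m/s:
V = [fR − √((fR)² − 4 fR V_g)]/2 = [180 − √(180² − 4×180×37)]/2 = 52.1 m/s
Supergeostrophic (V > V_g = 37 m/s), as expected around a high.
Converting: 52.1 m/s × 3.6 = 188 km/h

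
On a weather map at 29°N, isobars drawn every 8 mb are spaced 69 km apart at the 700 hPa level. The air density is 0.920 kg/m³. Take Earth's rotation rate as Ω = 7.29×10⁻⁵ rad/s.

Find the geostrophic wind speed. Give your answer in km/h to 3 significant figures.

Coriolis parameter at 29°N:
f = 2Ω sin φ = 2 × 7.29×10⁻⁵ × sin 29° = 7.07×10⁻⁵ s⁻¹
Pressure gradient: |∂P/∂n| = 800 Pa / 69000 m = 1.16×10⁻² Pa/m
Geostrophic balance (pressure-gradient force = Coriolis force):
V_g = (1/(fρ)) |∂P/∂n| = 1.16×10⁻² / (7.07×10⁻⁵ × 0.920) = 178 m/s
Converting: 178 m/s × 3.6 = 642 km/h

642 km/h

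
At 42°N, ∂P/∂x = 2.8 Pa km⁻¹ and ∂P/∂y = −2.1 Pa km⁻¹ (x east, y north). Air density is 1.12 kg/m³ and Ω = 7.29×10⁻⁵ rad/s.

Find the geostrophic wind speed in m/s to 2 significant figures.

32 m/s

Coriolis parameter at 42°N:
f = 2Ω sin φ = 2 × 7.29×10⁻⁵ × sin 42° = 9.76×10⁻⁵ s⁻¹
Component geostrophic relations (x east, y north):
u_g = −(1/(fρ)) ∂P/∂y,  v_g = (1/(fρ)) ∂P/∂x
u_g = −(−2.1×10⁻³)/(9.76×10⁻⁵ × 1.12) = 19.2 m/s;  v_g = (2.8×10⁻³)/(9.76×10⁻⁵ × 1.12) = 25.6 m/s
|V_g| = √(u_g² + v_g²) = 32.0 m/s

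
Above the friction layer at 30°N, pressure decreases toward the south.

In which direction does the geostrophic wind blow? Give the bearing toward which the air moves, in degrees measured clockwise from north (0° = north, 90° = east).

270°

The pressure-gradient force points toward the south (bearing 180°).
Geostrophic balance: in the Northern Hemisphere the Coriolis force deflects motion to the right, so the geostrophic wind blows 90° to the right of the pressure-gradient force (low pressure on the left).
Rotating 180° by 90° clockwise gives 270° — the wind blows toward the west.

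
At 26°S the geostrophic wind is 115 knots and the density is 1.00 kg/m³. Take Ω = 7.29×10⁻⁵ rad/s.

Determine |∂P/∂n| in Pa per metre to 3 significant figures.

3.78×10⁻³ Pa/m

Coriolis parameter at 26°S:
f = 2Ω sin φ = 2 × 7.29×10⁻⁵ × sin 26° = 6.39×10⁻⁵ s⁻¹
Wind speed in SI: 115 knots = 59.2 m/s
Geostrophic balance rearranged: |∂P/∂n| = f ρ V_g
|∂P/∂n| = 6.39×10⁻⁵ × 1.00 × 59.2 = 3.78×10⁻³ Pa/m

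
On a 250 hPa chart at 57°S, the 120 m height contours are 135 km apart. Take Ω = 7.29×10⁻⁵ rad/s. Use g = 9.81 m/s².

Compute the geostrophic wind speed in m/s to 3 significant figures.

Coriolis parameter at 57°S:
f = 2Ω sin φ = 2 × 7.29×10⁻⁵ × sin 57° = 1.22×10⁻⁴ s⁻¹
Height gradient: |∂Z/∂n| = 120 m / 135000 m = 8.89×10⁻⁴
On a pressure surface, geostrophic balance gives V_g = (g/f)|∂Z/∂n|:
V_g = 9.81 × 8.89×10⁻⁴ / 1.22×10⁻⁴ = 71.3 m/s

71.3 m/s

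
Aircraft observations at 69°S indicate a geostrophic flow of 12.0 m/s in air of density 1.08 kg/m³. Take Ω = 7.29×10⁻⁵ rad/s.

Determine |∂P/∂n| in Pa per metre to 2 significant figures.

1.8×10⁻³ Pa/m

Coriolis parameter at 69°S:
f = 2Ω sin φ = 2 × 7.29×10⁻⁵ × sin 69° = 1.36×10⁻⁴ s⁻¹
Geostrophic balance rearranged: |∂P/∂n| = f ρ V_g
|∂P/∂n| = 1.36×10⁻⁴ × 1.08 × 12.0 = 1.76×10⁻³ Pa/m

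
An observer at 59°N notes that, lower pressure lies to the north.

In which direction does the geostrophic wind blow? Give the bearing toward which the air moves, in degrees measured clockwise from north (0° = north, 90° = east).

090°

The pressure-gradient force points toward the north (bearing 000°).
Geostrophic balance: in the Northern Hemisphere the Coriolis force deflects motion to the right, so the geostrophic wind blows 90° to the right of the pressure-gradient force (low pressure on the left).
Rotating 000° by 90° clockwise gives 090° — the wind blows toward the east.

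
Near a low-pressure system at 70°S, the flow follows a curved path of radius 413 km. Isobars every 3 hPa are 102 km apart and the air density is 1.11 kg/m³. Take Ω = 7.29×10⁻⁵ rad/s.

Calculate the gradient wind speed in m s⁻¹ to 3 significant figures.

15.2 m s⁻¹

Coriolis parameter at 70°S:
f = 2Ω sin φ = 2 × 7.29×10⁻⁵ × sin 70° = 1.37×10⁻⁴ s⁻¹
Pressure gradient: |∂P/∂n| = 300 Pa / 102000 m = 2.94×10⁻³ Pa/m
Geostrophic speed: V_g = |∂P/∂n|/(fρ) = 2.94×10⁻³/(1.37×10⁻⁴ × 1.11) = 19.3 m/s
Around a low, centrifugal force acts outward with Coriolis, so pressure-gradient force balances both:
(1/ρ)|∂P/∂n| = fV + V²/R  →  V² + fR·V − fR·V_g = 0
With fR = 1.37×10⁻⁴ × 413×10³ m = 56.6 m/s:
V = [−fR + √((fR)² + 4 fR V_g)]/2 = [−56.6 + √(56.6² + 4×56.6×19.3)]/2 = 15.2 m/s
Subgeostrophic (V < V_g = 19.3 m/s), as expected around a low.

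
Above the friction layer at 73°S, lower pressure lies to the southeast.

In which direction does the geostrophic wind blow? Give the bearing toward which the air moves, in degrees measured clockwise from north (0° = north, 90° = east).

045°

The pressure-gradient force points toward the southeast (bearing 135°).
Geostrophic balance: in the Southern Hemisphere the Coriolis force deflects motion to the left, so the geostrophic wind blows 90° to the left of the pressure-gradient force (low pressure on the right).
Rotating 135° by 90° counterclockwise gives 045° — the wind blows toward the northeast.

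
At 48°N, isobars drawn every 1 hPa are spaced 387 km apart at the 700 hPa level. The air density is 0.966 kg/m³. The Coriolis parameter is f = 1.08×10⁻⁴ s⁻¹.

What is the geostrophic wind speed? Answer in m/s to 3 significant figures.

Pressure gradient: |∂P/∂n| = 100 Pa / 387000 m = 2.58×10⁻⁴ Pa/m
Geostrophic balance (pressure-gradient force = Coriolis force):
V_g = (1/(fρ)) |∂P/∂n| = 2.58×10⁻⁴ / (1.08×10⁻⁴ × 0.966) = 2.48 m/s

2.48 m/s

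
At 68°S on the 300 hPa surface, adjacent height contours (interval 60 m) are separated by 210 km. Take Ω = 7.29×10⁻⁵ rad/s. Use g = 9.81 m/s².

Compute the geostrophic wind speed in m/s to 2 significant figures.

Coriolis parameter at 68°S:
f = 2Ω sin φ = 2 × 7.29×10⁻⁵ × sin 68° = 1.35×10⁻⁴ s⁻¹
Height gradient: |∂Z/∂n| = 60 m / 210000 m = 2.86×10⁻⁴
On a pressure surface, geostrophic balance gives V_g = (g/f)|∂Z/∂n|:
V_g = 9.81 × 2.86×10⁻⁴ / 1.35×10⁻⁴ = 20.7 m/s

21 m/s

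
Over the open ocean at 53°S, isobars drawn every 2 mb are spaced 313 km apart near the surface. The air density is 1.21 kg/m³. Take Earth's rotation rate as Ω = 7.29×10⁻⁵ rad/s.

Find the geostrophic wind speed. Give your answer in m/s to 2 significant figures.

4.5 m/s

Coriolis parameter at 53°S:
f = 2Ω sin φ = 2 × 7.29×10⁻⁵ × sin 53° = 1.16×10⁻⁴ s⁻¹
Pressure gradient: |∂P/∂n| = 200 Pa / 313000 m = 6.39×10⁻⁴ Pa/m
Geostrophic balance (pressure-gradient force = Coriolis force):
V_g = (1/(fρ)) |∂P/∂n| = 6.39×10⁻⁴ / (1.16×10⁻⁴ × 1.21) = 4.54 m/s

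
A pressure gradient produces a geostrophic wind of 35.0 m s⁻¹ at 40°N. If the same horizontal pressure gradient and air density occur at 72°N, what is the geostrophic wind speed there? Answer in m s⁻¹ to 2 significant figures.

With the same pressure gradient and density, V_g ∝ 1/f ∝ 1/sin φ.
V₂ = V₁ · sin φ₁ / sin φ₂ = 35.0 × sin 40° / sin 72°
V₂ = 35.0 × 0.6428/0.9511 = 24 m s⁻¹

24 m s⁻¹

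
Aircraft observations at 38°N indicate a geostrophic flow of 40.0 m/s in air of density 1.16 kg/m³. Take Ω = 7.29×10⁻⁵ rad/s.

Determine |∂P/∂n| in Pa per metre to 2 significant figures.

Coriolis parameter at 38°N:
f = 2Ω sin φ = 2 × 7.29×10⁻⁵ × sin 38° = 8.98×10⁻⁵ s⁻¹
Geostrophic balance rearranged: |∂P/∂n| = f ρ V_g
|∂P/∂n| = 8.98×10⁻⁵ × 1.16 × 40.0 = 4.17×10⁻³ Pa/m

4.2×10⁻³ Pa/m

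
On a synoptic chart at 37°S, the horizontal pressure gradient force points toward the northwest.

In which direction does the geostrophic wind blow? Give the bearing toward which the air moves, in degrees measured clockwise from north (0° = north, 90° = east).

The pressure-gradient force points toward the northwest (bearing 315°).
Geostrophic balance: in the Southern Hemisphere the Coriolis force deflects motion to the left, so the geostrophic wind blows 90° to the left of the pressure-gradient force (low pressure on the right).
Rotating 315° by 90° counterclockwise gives 225° — the wind blows toward the southwest.

225°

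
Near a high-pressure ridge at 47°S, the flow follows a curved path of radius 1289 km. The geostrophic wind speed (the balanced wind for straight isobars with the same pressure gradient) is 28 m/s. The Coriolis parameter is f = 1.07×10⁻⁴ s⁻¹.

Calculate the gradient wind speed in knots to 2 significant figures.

76 knots

Around a high, pressure-gradient force acts outward with centrifugal, so Coriolis balances both:
fV = (1/ρ)|∂P/∂n| + V²/R  →  V² − fR·V + fR·V_g = 0
With fR = 1.07×10⁻⁴ × 1289×10³ m = 138 m/s:
V = [fR − √((fR)² − 4 fR V_g)]/2 = [138 − √(138² − 4×138×28)]/2 = 39.1 m/s
Supergeostrophic (V > V_g = 28 m/s), as expected around a high.
Converting: 39.1 m/s × 1.944 = 76 knots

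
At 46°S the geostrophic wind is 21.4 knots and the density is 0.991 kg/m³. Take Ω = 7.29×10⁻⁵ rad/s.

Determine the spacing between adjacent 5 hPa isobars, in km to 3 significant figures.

437 km

Coriolis parameter at 46°S:
f = 2Ω sin φ = 2 × 7.29×10⁻⁵ × sin 46° = 1.05×10⁻⁴ s⁻¹
Wind speed in SI: 21.4 knots = 11.0 m/s
Geostrophic balance rearranged: |∂P/∂n| = f ρ V_g
|∂P/∂n| = 1.05×10⁻⁴ × 0.991 × 11.0 = 1.14×10⁻³ Pa/m
Isobar spacing: Δn = ΔP/|∂P/∂n| = 500 Pa / 1.14×10⁻³ Pa/m = 436971 m ≈ 437 km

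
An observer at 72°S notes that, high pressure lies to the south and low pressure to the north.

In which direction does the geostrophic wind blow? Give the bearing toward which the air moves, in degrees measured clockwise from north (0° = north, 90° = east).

270°

The pressure-gradient force points toward the north (bearing 000°).
Geostrophic balance: in the Southern Hemisphere the Coriolis force deflects motion to the left, so the geostrophic wind blows 90° to the left of the pressure-gradient force (low pressure on the right).
Rotating 000° by 90° counterclockwise gives 270° — the wind blows toward the west.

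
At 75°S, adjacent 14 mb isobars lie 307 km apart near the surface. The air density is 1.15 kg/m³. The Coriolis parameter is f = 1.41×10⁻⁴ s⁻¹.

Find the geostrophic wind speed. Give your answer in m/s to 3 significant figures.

Pressure gradient: |∂P/∂n| = 1400 Pa / 307000 m = 4.56×10⁻³ Pa/m
Geostrophic balance (pressure-gradient force = Coriolis force):
V_g = (1/(fρ)) |∂P/∂n| = 4.56×10⁻³ / (1.41×10⁻⁴ × 1.15) = 28.1 m/s

28.1 m/s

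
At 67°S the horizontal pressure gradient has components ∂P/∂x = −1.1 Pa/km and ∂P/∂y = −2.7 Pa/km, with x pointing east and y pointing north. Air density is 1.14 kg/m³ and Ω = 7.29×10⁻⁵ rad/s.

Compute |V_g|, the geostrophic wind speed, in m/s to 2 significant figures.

19 m/s

Coriolis parameter at 67°S:
f = 2Ω sin φ = 2 × 7.29×10⁻⁵ × sin 67° = 1.34×10⁻⁴ s⁻¹
In the Southern Hemisphere f is negative: f = −1.34×10⁻⁴ s⁻¹.
Component geostrophic relations (x east, y north):
u_g = −(1/(fρ)) ∂P/∂y,  v_g = (1/(fρ)) ∂P/∂x
u_g = −(−2.7×10⁻³)/(−1.34×10⁻⁴ × 1.14) = −17.6 m/s;  v_g = (−1.1×10⁻³)/(−1.34×10⁻⁴ × 1.14) = 7.19 m/s
|V_g| = √(u_g² + v_g²) = 19.1 m/s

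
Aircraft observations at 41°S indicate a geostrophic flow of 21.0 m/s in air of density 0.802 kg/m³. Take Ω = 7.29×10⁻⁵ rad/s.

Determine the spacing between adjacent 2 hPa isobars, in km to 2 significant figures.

120 km

Coriolis parameter at 41°S:
f = 2Ω sin φ = 2 × 7.29×10⁻⁵ × sin 41° = 9.57×10⁻⁵ s⁻¹
Geostrophic balance rearranged: |∂P/∂n| = f ρ V_g
|∂P/∂n| = 9.57×10⁻⁵ × 0.802 × 21.0 = 1.61×10⁻³ Pa/m
Isobar spacing: Δn = ΔP/|∂P/∂n| = 200 Pa / 1.61×10⁻³ Pa/m = 124147 m ≈ 120 km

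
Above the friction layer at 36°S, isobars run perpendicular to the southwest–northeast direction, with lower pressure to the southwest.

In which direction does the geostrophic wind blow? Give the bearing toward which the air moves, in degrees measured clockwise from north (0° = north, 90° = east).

The pressure-gradient force points toward the southwest (bearing 225°).
Geostrophic balance: in the Southern Hemisphere the Coriolis force deflects motion to the left, so the geostrophic wind blows 90° to the left of the pressure-gradient force (low pressure on the right).
Rotating 225° by 90° counterclockwise gives 135° — the wind blows toward the southeast.

135°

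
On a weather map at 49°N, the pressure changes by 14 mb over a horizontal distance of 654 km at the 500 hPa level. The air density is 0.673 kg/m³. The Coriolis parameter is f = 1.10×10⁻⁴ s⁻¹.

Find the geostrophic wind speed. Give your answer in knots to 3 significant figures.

Pressure gradient: |∂P/∂n| = 1400 Pa / 654000 m = 2.14×10⁻³ Pa/m
Geostrophic balance (pressure-gradient force = Coriolis force):
V_g = (1/(fρ)) |∂P/∂n| = 2.14×10⁻³ / (1.10×10⁻⁴ × 0.673) = 28.9 m/s
Converting: 28.9 m/s × 1.944 = 56.2 knots

56.2 knots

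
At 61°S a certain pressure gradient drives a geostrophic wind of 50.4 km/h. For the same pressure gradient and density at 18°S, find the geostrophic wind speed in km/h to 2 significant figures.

140 km/h

With the same pressure gradient and density, V_g ∝ 1/f ∝ 1/sin φ.
V₂ = V₁ · sin φ₁ / sin φ₂ = 50.4 × sin 61° / sin 18°
V₂ = 50.4 × 0.8746/0.3090 = 140 km/h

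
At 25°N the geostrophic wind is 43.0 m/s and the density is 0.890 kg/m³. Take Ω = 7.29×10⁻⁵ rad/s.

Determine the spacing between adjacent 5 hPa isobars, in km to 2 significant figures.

210 km

Coriolis parameter at 25°N:
f = 2Ω sin φ = 2 × 7.29×10⁻⁵ × sin 25° = 6.16×10⁻⁵ s⁻¹
Geostrophic balance rearranged: |∂P/∂n| = f ρ V_g
|∂P/∂n| = 6.16×10⁻⁵ × 0.890 × 43.0 = 2.36×10⁻³ Pa/m
Isobar spacing: Δn = ΔP/|∂P/∂n| = 500 Pa / 2.36×10⁻³ Pa/m = 212034 m ≈ 210 km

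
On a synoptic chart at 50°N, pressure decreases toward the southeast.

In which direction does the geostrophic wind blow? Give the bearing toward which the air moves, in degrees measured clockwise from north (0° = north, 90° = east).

The pressure-gradient force points toward the southeast (bearing 135°).
Geostrophic balance: in the Northern Hemisphere the Coriolis force deflects motion to the right, so the geostrophic wind blows 90° to the right of the pressure-gradient force (low pressure on the left).
Rotating 135° by 90° clockwise gives 225° — the wind blows toward the southwest.

225°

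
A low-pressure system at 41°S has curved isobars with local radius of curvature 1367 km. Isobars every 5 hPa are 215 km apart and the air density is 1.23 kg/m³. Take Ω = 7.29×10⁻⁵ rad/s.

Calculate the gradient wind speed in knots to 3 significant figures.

33.9 knots

Coriolis parameter at 41°S:
f = 2Ω sin φ = 2 × 7.29×10⁻⁵ × sin 41° = 9.57×10⁻⁵ s⁻¹
Pressure gradient: |∂P/∂n| = 500 Pa / 215000 m = 2.33×10⁻³ Pa/m
Geostrophic speed: V_g = |∂P/∂n|/(fρ) = 2.33×10⁻³/(9.57×10⁻⁵ × 1.23) = 19.8 m/s
Around a low, centrifugal force acts outward with Coriolis, so pressure-gradient force balances both:
(1/ρ)|∂P/∂n| = fV + V²/R  →  V² + fR·V − fR·V_g = 0
With fR = 9.57×10⁻⁵ × 1367×10³ m = 131 m/s:
V = [−fR + √((fR)² + 4 fR V_g)]/2 = [−131 + √(131² + 4×131×19.8)]/2 = 17.4 m/s
Subgeostrophic (V < V_g = 19.8 m/s), as expected around a low.
Converting: 17.4 m/s × 1.944 = 33.9 knots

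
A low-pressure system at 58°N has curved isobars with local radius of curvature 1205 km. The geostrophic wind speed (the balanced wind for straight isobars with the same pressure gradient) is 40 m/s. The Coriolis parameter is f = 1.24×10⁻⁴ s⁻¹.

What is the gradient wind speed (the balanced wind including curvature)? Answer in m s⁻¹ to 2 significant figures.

33 m s⁻¹

Around a low, centrifugal force acts outward with Coriolis, so pressure-gradient force balances both:
(1/ρ)|∂P/∂n| = fV + V²/R  →  V² + fR·V − fR·V_g = 0
With fR = 1.24×10⁻⁴ × 1205×10³ m = 149 m/s:
V = [−fR + √((fR)² + 4 fR V_g)]/2 = [−149 + √(149² + 4×149×40)]/2 = 32.8 m/s
Subgeostrophic (V < V_g = 40 m/s), as expected around a low.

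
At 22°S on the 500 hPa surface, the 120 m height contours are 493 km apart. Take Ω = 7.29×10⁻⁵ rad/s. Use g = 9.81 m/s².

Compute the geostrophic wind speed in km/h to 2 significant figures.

Coriolis parameter at 22°S:
f = 2Ω sin φ = 2 × 7.29×10⁻⁵ × sin 22° = 5.46×10⁻⁵ s⁻¹
Height gradient: |∂Z/∂n| = 120 m / 493000 m = 2.43×10⁻⁴
On a pressure surface, geostrophic balance gives V_g = (g/f)|∂Z/∂n|:
V_g = 9.81 × 2.43×10⁻⁴ / 5.46×10⁻⁵ = 43.7 m/s
Converting: 43.7 m/s × 3.6 = 160 km/h

160 km/h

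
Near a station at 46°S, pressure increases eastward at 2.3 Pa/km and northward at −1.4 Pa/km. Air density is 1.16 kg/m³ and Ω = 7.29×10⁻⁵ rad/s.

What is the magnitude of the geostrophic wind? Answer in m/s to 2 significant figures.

22 m/s

Coriolis parameter at 46°S:
f = 2Ω sin φ = 2 × 7.29×10⁻⁵ × sin 46° = 1.05×10⁻⁴ s⁻¹
In the Southern Hemisphere f is negative: f = −1.05×10⁻⁴ s⁻¹.
Component geostrophic relations (x east, y north):
u_g = −(1/(fρ)) ∂P/∂y,  v_g = (1/(fρ)) ∂P/∂x
u_g = −(−1.4×10⁻³)/(−1.05×10⁻⁴ × 1.16) = −11.5 m/s;  v_g = (2.3×10⁻³)/(−1.05×10⁻⁴ × 1.16) = −18.9 m/s
|V_g| = √(u_g² + v_g²) = 22.1 m/s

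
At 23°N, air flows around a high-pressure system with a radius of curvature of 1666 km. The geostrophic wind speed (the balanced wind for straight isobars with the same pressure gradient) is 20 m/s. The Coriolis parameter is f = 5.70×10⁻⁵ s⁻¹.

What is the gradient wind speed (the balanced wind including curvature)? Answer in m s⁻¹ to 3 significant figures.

28.6 m s⁻¹

Around a high, pressure-gradient force acts outward with centrifugal, so Coriolis balances both:
fV = (1/ρ)|∂P/∂n| + V²/R  →  V² − fR·V + fR·V_g = 0
With fR = 5.70×10⁻⁵ × 1666×10³ m = 95.0 m/s:
V = [fR − √((fR)² − 4 fR V_g)]/2 = [95.0 − √(95.0² − 4×95.0×20)]/2 = 28.6 m/s
Supergeostrophic (V > V_g = 20 m/s), as expected around a high.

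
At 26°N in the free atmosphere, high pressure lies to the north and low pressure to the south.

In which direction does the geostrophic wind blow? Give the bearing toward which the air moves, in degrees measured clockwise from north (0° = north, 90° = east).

270°

The pressure-gradient force points toward the south (bearing 180°).
Geostrophic balance: in the Northern Hemisphere the Coriolis force deflects motion to the right, so the geostrophic wind blows 90° to the right of the pressure-gradient force (low pressure on the left).
Rotating 180° by 90° clockwise gives 270° — the wind blows toward the west.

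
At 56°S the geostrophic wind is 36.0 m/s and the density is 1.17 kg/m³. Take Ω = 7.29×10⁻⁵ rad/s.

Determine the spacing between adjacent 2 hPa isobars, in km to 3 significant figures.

39.3 km

Coriolis parameter at 56°S:
f = 2Ω sin φ = 2 × 7.29×10⁻⁵ × sin 56° = 1.21×10⁻⁴ s⁻¹
Geostrophic balance rearranged: |∂P/∂n| = f ρ V_g
|∂P/∂n| = 1.21×10⁻⁴ × 1.17 × 36.0 = 5.09×10⁻³ Pa/m
Isobar spacing: Δn = ΔP/|∂P/∂n| = 200 Pa / 5.09×10⁻³ Pa/m = 39283 m ≈ 39.3 km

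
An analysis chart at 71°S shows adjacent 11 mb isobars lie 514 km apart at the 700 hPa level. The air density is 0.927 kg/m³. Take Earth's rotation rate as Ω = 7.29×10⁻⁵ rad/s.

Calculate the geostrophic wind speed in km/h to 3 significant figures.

Coriolis parameter at 71°S:
f = 2Ω sin φ = 2 × 7.29×10⁻⁵ × sin 71° = 1.38×10⁻⁴ s⁻¹
Pressure gradient: |∂P/∂n| = 1100 Pa / 514000 m = 2.14×10⁻³ Pa/m
Geostrophic balance (pressure-gradient force = Coriolis force):
V_g = (1/(fρ)) |∂P/∂n| = 2.14×10⁻³ / (1.38×10⁻⁴ × 0.927) = 16.7 m/s
Converting: 16.7 m/s × 3.6 = 60.3 km/h

60.3 km/h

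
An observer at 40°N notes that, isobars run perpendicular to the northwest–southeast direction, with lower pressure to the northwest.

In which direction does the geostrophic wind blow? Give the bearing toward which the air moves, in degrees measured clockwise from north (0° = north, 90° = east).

045°

The pressure-gradient force points toward the northwest (bearing 315°).
Geostrophic balance: in the Northern Hemisphere the Coriolis force deflects motion to the right, so the geostrophic wind blows 90° to the right of the pressure-gradient force (low pressure on the left).
Rotating 315° by 90° clockwise gives 045° — the wind blows toward the northeast.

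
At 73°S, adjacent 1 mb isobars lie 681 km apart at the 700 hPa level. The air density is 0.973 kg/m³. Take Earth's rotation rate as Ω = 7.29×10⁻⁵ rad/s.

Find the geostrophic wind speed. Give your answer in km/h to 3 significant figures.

Coriolis parameter at 73°S:
f = 2Ω sin φ = 2 × 7.29×10⁻⁵ × sin 73° = 1.39×10⁻⁴ s⁻¹
Pressure gradient: |∂P/∂n| = 100 Pa / 681000 m = 1.47×10⁻⁴ Pa/m
Geostrophic balance (pressure-gradient force = Coriolis force):
V_g = (1/(fρ)) |∂P/∂n| = 1.47×10⁻⁴ / (1.39×10⁻⁴ × 0.973) = 1.08 m/s
Converting: 1.08 m/s × 3.6 = 3.90 km/h

3.90 km/h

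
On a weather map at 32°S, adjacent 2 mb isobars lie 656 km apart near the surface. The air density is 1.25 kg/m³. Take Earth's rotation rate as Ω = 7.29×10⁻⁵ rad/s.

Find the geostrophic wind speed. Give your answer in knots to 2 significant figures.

6.1 knots

Coriolis parameter at 32°S:
f = 2Ω sin φ = 2 × 7.29×10⁻⁵ × sin 32° = 7.73×10⁻⁵ s⁻¹
Pressure gradient: |∂P/∂n| = 200 Pa / 656000 m = 3.05×10⁻⁴ Pa/m
Geostrophic balance (pressure-gradient force = Coriolis force):
V_g = (1/(fρ)) |∂P/∂n| = 3.05×10⁻⁴ / (7.73×10⁻⁵ × 1.25) = 3.16 m/s
Converting: 3.16 m/s × 1.944 = 6.1 knots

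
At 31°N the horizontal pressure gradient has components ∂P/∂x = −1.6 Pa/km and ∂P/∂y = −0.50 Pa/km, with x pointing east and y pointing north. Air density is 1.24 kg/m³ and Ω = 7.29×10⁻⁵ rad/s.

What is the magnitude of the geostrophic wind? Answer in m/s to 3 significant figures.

Coriolis parameter at 31°N:
f = 2Ω sin φ = 2 × 7.29×10⁻⁵ × sin 31° = 7.51×10⁻⁵ s⁻¹
Component geostrophic relations (x east, y north):
u_g = −(1/(fρ)) ∂P/∂y,  v_g = (1/(fρ)) ∂P/∂x
u_g = −(−0.50×10⁻³)/(7.51×10⁻⁵ × 1.24) = 5.37 m/s;  v_g = (−1.6×10⁻³)/(7.51×10⁻⁵ × 1.24) = −17.2 m/s
|V_g| = √(u_g² + v_g²) = 18.0 m/s

18.0 m/s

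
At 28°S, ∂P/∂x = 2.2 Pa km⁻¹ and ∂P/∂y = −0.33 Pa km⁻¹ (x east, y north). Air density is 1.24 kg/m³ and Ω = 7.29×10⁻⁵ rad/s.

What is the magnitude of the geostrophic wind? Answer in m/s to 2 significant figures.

26 m/s

Coriolis parameter at 28°S:
f = 2Ω sin φ = 2 × 7.29×10⁻⁵ × sin 28° = 6.84×10⁻⁵ s⁻¹
In the Southern Hemisphere f is negative: f = −6.84×10⁻⁵ s⁻¹.
Component geostrophic relations (x east, y north):
u_g = −(1/(fρ)) ∂P/∂y,  v_g = (1/(fρ)) ∂P/∂x
u_g = −(−0.33×10⁻³)/(−6.84×10⁻⁵ × 1.24) = −3.89 m/s;  v_g = (2.2×10⁻³)/(−6.84×10⁻⁵ × 1.24) = −25.9 m/s
|V_g| = √(u_g² + v_g²) = 26.2 m/s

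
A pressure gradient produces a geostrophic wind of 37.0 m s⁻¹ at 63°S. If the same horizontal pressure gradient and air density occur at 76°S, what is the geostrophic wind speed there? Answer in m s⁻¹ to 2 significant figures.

With the same pressure gradient and density, V_g ∝ 1/f ∝ 1/sin φ.
V₂ = V₁ · sin φ₁ / sin φ₂ = 37.0 × sin 63° / sin 76°
V₂ = 37.0 × 0.8910/0.9703 = 34 m s⁻¹

34 m s⁻¹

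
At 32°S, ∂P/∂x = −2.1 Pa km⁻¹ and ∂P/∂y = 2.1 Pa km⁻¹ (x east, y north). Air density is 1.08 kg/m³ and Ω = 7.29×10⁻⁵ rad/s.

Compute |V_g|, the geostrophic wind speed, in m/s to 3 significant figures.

35.6 m/s

Coriolis parameter at 32°S:
f = 2Ω sin φ = 2 × 7.29×10⁻⁵ × sin 32° = 7.73×10⁻⁵ s⁻¹
In the Southern Hemisphere f is negative: f = −7.73×10⁻⁵ s⁻¹.
Component geostrophic relations (x east, y north):
u_g = −(1/(fρ)) ∂P/∂y,  v_g = (1/(fρ)) ∂P/∂x
u_g = −(2.1×10⁻³)/(−7.73×10⁻⁵ × 1.08) = 25.2 m/s;  v_g = (−2.1×10⁻³)/(−7.73×10⁻⁵ × 1.08) = 25.2 m/s
|V_g| = √(u_g² + v_g²) = 35.6 m/s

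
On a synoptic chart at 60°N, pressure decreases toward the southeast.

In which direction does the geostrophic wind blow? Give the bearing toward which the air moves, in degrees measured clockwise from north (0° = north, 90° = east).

The pressure-gradient force points toward the southeast (bearing 135°).
Geostrophic balance: in the Northern Hemisphere the Coriolis force deflects motion to the right, so the geostrophic wind blows 90° to the right of the pressure-gradient force (low pressure on the left).
Rotating 135° by 90° clockwise gives 225° — the wind blows toward the southwest.

225°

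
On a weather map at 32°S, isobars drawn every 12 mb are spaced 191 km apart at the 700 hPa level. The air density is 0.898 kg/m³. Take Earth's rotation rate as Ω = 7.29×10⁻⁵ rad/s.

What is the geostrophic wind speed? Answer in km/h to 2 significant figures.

330 km/h

Coriolis parameter at 32°S:
f = 2Ω sin φ = 2 × 7.29×10⁻⁵ × sin 32° = 7.73×10⁻⁵ s⁻¹
Pressure gradient: |∂P/∂n| = 1200 Pa / 191000 m = 6.28×10⁻³ Pa/m
Geostrophic balance (pressure-gradient force = Coriolis force):
V_g = (1/(fρ)) |∂P/∂n| = 6.28×10⁻³ / (7.73×10⁻⁵ × 0.898) = 90.6 m/s
Converting: 90.6 m/s × 3.6 = 330 km/h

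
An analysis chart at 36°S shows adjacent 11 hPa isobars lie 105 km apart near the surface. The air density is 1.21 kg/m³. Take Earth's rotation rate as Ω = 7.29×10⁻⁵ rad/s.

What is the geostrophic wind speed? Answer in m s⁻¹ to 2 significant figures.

Coriolis parameter at 36°S:
f = 2Ω sin φ = 2 × 7.29×10⁻⁵ × sin 36° = 8.57×10⁻⁵ s⁻¹
Pressure gradient: |∂P/∂n| = 1100 Pa / 105000 m = 1.05×10⁻² Pa/m
Geostrophic balance (pressure-gradient force = Coriolis force):
V_g = (1/(fρ)) |∂P/∂n| = 1.05×10⁻² / (8.57×10⁻⁵ × 1.21) = 101 m/s

100 m s⁻¹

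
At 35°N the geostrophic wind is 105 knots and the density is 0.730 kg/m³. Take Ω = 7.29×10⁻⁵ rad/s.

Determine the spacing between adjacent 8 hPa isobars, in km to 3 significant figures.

243 km

Coriolis parameter at 35°N:
f = 2Ω sin φ = 2 × 7.29×10⁻⁵ × sin 35° = 8.36×10⁻⁵ s⁻¹
Wind speed in SI: 105 knots = 54.0 m/s
Geostrophic balance rearranged: |∂P/∂n| = f ρ V_g
|∂P/∂n| = 8.36×10⁻⁵ × 0.730 × 54.0 = 3.30×10⁻³ Pa/m
Isobar spacing: Δn = ΔP/|∂P/∂n| = 800 Pa / 3.30×10⁻³ Pa/m = 242600 m ≈ 243 km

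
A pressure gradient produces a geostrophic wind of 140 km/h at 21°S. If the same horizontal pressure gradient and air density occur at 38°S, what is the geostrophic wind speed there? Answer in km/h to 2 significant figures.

81 km/h

With the same pressure gradient and density, V_g ∝ 1/f ∝ 1/sin φ.
V₂ = V₁ · sin φ₁ / sin φ₂ = 140 × sin 21° / sin 38°
V₂ = 140 × 0.3584/0.6157 = 81 km/h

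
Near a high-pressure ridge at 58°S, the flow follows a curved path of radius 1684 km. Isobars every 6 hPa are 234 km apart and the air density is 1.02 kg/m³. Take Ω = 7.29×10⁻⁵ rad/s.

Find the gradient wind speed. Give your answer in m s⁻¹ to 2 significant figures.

23 m s⁻¹

Coriolis parameter at 58°S:
f = 2Ω sin φ = 2 × 7.29×10⁻⁵ × sin 58° = 1.24×10⁻⁴ s⁻¹
Pressure gradient: |∂P/∂n| = 600 Pa / 234000 m = 2.56×10⁻³ Pa/m
Geostrophic speed: V_g = |∂P/∂n|/(fρ) = 2.56×10⁻³/(1.24×10⁻⁴ × 1.02) = 20.3 m/s
Around a high, pressure-gradient force acts outward with centrifugal, so Coriolis balances both:
fV = (1/ρ)|∂P/∂n| + V²/R  →  V² − fR·V + fR·V_g = 0
With fR = 1.24×10⁻⁴ × 1684×10³ m = 208 m/s:
V = [fR − √((fR)² − 4 fR V_g)]/2 = [208 − √(208² − 4×208×20.3)]/2 = 22.8 m/s
Supergeostrophic (V > V_g = 20.3 m/s), as expected around a high.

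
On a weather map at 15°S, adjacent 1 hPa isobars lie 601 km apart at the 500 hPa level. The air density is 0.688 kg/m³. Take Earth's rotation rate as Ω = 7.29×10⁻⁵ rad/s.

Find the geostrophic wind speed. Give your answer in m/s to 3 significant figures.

6.41 m/s

Coriolis parameter at 15°S:
f = 2Ω sin φ = 2 × 7.29×10⁻⁵ × sin 15° = 3.77×10⁻⁵ s⁻¹
Pressure gradient: |∂P/∂n| = 100 Pa / 601000 m = 1.66×10⁻⁴ Pa/m
Geostrophic balance (pressure-gradient force = Coriolis force):
V_g = (1/(fρ)) |∂P/∂n| = 1.66×10⁻⁴ / (3.77×10⁻⁵ × 0.688) = 6.41 m/s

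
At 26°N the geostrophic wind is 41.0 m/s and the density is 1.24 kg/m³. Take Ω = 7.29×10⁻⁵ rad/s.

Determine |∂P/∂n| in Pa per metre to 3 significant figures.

Coriolis parameter at 26°N:
f = 2Ω sin φ = 2 × 7.29×10⁻⁵ × sin 26° = 6.39×10⁻⁵ s⁻¹
Geostrophic balance rearranged: |∂P/∂n| = f ρ V_g
|∂P/∂n| = 6.39×10⁻⁵ × 1.24 × 41.0 = 3.25×10⁻³ Pa/m

3.25×10⁻³ Pa/m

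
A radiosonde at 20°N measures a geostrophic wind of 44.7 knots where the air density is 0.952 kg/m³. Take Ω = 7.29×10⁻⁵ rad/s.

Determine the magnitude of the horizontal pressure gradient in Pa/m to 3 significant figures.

1.09×10⁻³ Pa/m

Coriolis parameter at 20°N:
f = 2Ω sin φ = 2 × 7.29×10⁻⁵ × sin 20° = 4.99×10⁻⁵ s⁻¹
Wind speed in SI: 44.7 knots = 23.0 m/s
Geostrophic balance rearranged: |∂P/∂n| = f ρ V_g
|∂P/∂n| = 4.99×10⁻⁵ × 0.952 × 23.0 = 1.09×10⁻³ Pa/m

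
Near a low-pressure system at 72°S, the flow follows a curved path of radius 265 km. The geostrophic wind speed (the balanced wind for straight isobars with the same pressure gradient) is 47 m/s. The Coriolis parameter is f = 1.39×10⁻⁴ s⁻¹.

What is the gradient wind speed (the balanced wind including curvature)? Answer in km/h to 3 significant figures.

Around a low, centrifugal force acts outward with Coriolis, so pressure-gradient force balances both:
(1/ρ)|∂P/∂n| = fV + V²/R  →  V² + fR·V − fR·V_g = 0
With fR = 1.39×10⁻⁴ × 265×10³ m = 36.8 m/s:
V = [−fR + √((fR)² + 4 fR V_g)]/2 = [−36.8 + √(36.8² + 4×36.8×47)]/2 = 27.1 m/s
Subgeostrophic (V < V_g = 47 m/s), as expected around a low.
Converting: 27.1 m/s × 3.6 = 97.5 km/h

97.5 km/h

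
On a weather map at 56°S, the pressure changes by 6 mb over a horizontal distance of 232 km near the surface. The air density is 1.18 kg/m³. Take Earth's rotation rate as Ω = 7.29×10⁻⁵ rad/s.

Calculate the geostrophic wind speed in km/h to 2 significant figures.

65 km/h

Coriolis parameter at 56°S:
f = 2Ω sin φ = 2 × 7.29×10⁻⁵ × sin 56° = 1.21×10⁻⁴ s⁻¹
Pressure gradient: |∂P/∂n| = 600 Pa / 232000 m = 2.59×10⁻³ Pa/m
Geostrophic balance (pressure-gradient force = Coriolis force):
V_g = (1/(fρ)) |∂P/∂n| = 2.59×10⁻³ / (1.21×10⁻⁴ × 1.18) = 18.1 m/s
Converting: 18.1 m/s × 3.6 = 65 km/h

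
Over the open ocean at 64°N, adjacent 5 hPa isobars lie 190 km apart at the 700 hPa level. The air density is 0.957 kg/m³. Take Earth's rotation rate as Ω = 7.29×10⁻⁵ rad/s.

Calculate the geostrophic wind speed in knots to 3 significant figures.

40.8 knots

Coriolis parameter at 64°N:
f = 2Ω sin φ = 2 × 7.29×10⁻⁵ × sin 64° = 1.31×10⁻⁴ s⁻¹
Pressure gradient: |∂P/∂n| = 500 Pa / 190000 m = 2.63×10⁻³ Pa/m
Geostrophic balance (pressure-gradient force = Coriolis force):
V_g = (1/(fρ)) |∂P/∂n| = 2.63×10⁻³ / (1.31×10⁻⁴ × 0.957) = 21.0 m/s
Converting: 21.0 m/s × 1.944 = 40.8 knots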